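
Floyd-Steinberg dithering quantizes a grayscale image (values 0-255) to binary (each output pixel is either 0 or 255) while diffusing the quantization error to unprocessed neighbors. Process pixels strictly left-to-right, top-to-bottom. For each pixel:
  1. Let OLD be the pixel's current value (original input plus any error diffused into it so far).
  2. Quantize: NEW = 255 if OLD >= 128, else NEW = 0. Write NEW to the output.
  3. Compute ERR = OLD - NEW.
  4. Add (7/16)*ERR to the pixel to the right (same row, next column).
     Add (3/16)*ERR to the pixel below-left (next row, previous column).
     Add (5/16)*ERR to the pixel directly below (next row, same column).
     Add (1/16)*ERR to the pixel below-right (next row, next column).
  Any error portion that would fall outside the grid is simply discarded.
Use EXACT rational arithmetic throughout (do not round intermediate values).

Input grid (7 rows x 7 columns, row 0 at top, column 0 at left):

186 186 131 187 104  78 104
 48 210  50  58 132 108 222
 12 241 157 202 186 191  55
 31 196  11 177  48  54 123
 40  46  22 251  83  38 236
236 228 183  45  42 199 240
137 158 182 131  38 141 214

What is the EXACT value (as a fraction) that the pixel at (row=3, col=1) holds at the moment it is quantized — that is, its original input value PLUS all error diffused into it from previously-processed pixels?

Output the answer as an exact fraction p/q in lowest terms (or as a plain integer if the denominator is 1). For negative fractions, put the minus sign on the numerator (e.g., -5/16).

Answer: 24858507311/134217728

Derivation:
(0,0): OLD=186 → NEW=255, ERR=-69
(0,1): OLD=2493/16 → NEW=255, ERR=-1587/16
(0,2): OLD=22427/256 → NEW=0, ERR=22427/256
(0,3): OLD=922941/4096 → NEW=255, ERR=-121539/4096
(0,4): OLD=5964971/65536 → NEW=0, ERR=5964971/65536
(0,5): OLD=123543725/1048576 → NEW=0, ERR=123543725/1048576
(0,6): OLD=2609636539/16777216 → NEW=255, ERR=-1668553541/16777216
(1,0): OLD=2007/256 → NEW=0, ERR=2007/256
(1,1): OLD=398433/2048 → NEW=255, ERR=-123807/2048
(1,2): OLD=2566773/65536 → NEW=0, ERR=2566773/65536
(1,3): OLD=23174481/262144 → NEW=0, ERR=23174481/262144
(1,4): OLD=3680192851/16777216 → NEW=255, ERR=-597997229/16777216
(1,5): OLD=15604959299/134217728 → NEW=0, ERR=15604959299/134217728
(1,6): OLD=535047540109/2147483648 → NEW=255, ERR=-12560790131/2147483648
(2,0): OLD=102075/32768 → NEW=0, ERR=102075/32768
(2,1): OLD=242540857/1048576 → NEW=255, ERR=-24846023/1048576
(2,2): OLD=2880147179/16777216 → NEW=255, ERR=-1398042901/16777216
(2,3): OLD=25358298963/134217728 → NEW=255, ERR=-8867221677/134217728
(2,4): OLD=186060864899/1073741824 → NEW=255, ERR=-87743300221/1073741824
(2,5): OLD=6468474553409/34359738368 → NEW=255, ERR=-2293258730431/34359738368
(2,6): OLD=17173765020887/549755813888 → NEW=0, ERR=17173765020887/549755813888
(3,0): OLD=461887627/16777216 → NEW=0, ERR=461887627/16777216
(3,1): OLD=24858507311/134217728 → NEW=255, ERR=-9367013329/134217728
Target (3,1): original=196, with diffused error = 24858507311/134217728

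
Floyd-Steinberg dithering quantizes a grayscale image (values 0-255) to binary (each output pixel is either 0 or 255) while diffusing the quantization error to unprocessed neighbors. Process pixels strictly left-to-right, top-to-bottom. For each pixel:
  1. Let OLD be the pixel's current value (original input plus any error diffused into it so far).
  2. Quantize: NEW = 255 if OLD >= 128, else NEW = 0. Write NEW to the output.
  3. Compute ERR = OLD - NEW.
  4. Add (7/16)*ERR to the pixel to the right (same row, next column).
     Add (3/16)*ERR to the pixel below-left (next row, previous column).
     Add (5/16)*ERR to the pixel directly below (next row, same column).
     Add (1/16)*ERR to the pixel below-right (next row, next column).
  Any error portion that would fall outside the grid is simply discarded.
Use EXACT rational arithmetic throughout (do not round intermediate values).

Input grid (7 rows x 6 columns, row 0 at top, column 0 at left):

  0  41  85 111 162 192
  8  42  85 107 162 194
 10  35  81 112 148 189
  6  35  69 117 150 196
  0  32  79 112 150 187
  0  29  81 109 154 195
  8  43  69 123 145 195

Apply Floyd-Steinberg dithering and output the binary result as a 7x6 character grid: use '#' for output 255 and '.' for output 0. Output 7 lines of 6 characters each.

(0,0): OLD=0 → NEW=0, ERR=0
(0,1): OLD=41 → NEW=0, ERR=41
(0,2): OLD=1647/16 → NEW=0, ERR=1647/16
(0,3): OLD=39945/256 → NEW=255, ERR=-25335/256
(0,4): OLD=486207/4096 → NEW=0, ERR=486207/4096
(0,5): OLD=15986361/65536 → NEW=255, ERR=-725319/65536
(1,0): OLD=251/16 → NEW=0, ERR=251/16
(1,1): OLD=10365/128 → NEW=0, ERR=10365/128
(1,2): OLD=559521/4096 → NEW=255, ERR=-484959/4096
(1,3): OLD=867773/16384 → NEW=0, ERR=867773/16384
(1,4): OLD=224401799/1048576 → NEW=255, ERR=-42985081/1048576
(1,5): OLD=3020327809/16777216 → NEW=255, ERR=-1257862271/16777216
(2,0): OLD=61615/2048 → NEW=0, ERR=61615/2048
(2,1): OLD=3424149/65536 → NEW=0, ERR=3424149/65536
(2,2): OLD=85827135/1048576 → NEW=0, ERR=85827135/1048576
(2,3): OLD=1252210375/8388608 → NEW=255, ERR=-886884665/8388608
(2,4): OLD=20988268437/268435456 → NEW=0, ERR=20988268437/268435456
(2,5): OLD=847033535587/4294967296 → NEW=255, ERR=-248183124893/4294967296
(3,0): OLD=26422303/1048576 → NEW=0, ERR=26422303/1048576
(3,1): OLD=667559443/8388608 → NEW=0, ERR=667559443/8388608
(3,2): OLD=7572330905/67108864 → NEW=0, ERR=7572330905/67108864
(3,3): OLD=657571444443/4294967296 → NEW=255, ERR=-437645216037/4294967296
(3,4): OLD=3862416074971/34359738368 → NEW=0, ERR=3862416074971/34359738368
(3,5): OLD=127548225411061/549755813888 → NEW=255, ERR=-12639507130379/549755813888
(4,0): OLD=3059570449/134217728 → NEW=0, ERR=3059570449/134217728
(4,1): OLD=192357265533/2147483648 → NEW=0, ERR=192357265533/2147483648
(4,2): OLD=9573841055911/68719476736 → NEW=255, ERR=-7949625511769/68719476736
(4,3): OLD=63414869742115/1099511627776 → NEW=0, ERR=63414869742115/1099511627776
(4,4): OLD=3512844348764819/17592186044416 → NEW=255, ERR=-973163092561261/17592186044416
(4,5): OLD=45778914886488357/281474976710656 → NEW=255, ERR=-25997204174728923/281474976710656
(5,0): OLD=821837432519/34359738368 → NEW=0, ERR=821837432519/34359738368
(5,1): OLD=51886347280631/1099511627776 → NEW=0, ERR=51886347280631/1099511627776
(5,2): OLD=720466494399917/8796093022208 → NEW=0, ERR=720466494399917/8796093022208
(5,3): OLD=40885899553732895/281474976710656 → NEW=255, ERR=-30890219507484385/281474976710656
(5,4): OLD=42214044098444935/562949953421312 → NEW=0, ERR=42214044098444935/562949953421312
(5,5): OLD=1760788902654358403/9007199254740992 → NEW=255, ERR=-536046907304594557/9007199254740992
(6,0): OLD=427890519400261/17592186044416 → NEW=0, ERR=427890519400261/17592186044416
(6,1): OLD=23993145148659745/281474976710656 → NEW=0, ERR=23993145148659745/281474976710656
(6,2): OLD=128646818953639385/1125899906842624 → NEW=0, ERR=128646818953639385/1125899906842624
(6,3): OLD=2843998335065931013/18014398509481984 → NEW=255, ERR=-1749673284851974907/18014398509481984
(6,4): OLD=31106683111479000149/288230376151711744 → NEW=0, ERR=31106683111479000149/288230376151711744
(6,5): OLD=1052871640783362319923/4611686018427387904 → NEW=255, ERR=-123108293915621595597/4611686018427387904
Row 0: ...#.#
Row 1: ..#.##
Row 2: ...#.#
Row 3: ...#.#
Row 4: ..#.##
Row 5: ...#.#
Row 6: ...#.#

Answer: ...#.#
..#.##
...#.#
...#.#
..#.##
...#.#
...#.#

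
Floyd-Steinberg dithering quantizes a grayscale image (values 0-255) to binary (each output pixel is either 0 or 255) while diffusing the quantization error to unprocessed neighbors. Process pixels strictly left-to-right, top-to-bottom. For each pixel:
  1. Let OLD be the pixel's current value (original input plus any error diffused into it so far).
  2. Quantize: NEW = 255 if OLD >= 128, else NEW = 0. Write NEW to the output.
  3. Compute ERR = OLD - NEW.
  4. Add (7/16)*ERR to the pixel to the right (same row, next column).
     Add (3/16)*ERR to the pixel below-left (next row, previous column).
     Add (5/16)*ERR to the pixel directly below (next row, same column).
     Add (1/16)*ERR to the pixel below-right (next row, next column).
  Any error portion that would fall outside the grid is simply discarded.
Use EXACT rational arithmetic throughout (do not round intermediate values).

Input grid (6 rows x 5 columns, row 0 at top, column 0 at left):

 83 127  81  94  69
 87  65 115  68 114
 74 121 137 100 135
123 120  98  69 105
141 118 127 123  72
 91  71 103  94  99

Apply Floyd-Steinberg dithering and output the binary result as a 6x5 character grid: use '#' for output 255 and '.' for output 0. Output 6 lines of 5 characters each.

(0,0): OLD=83 → NEW=0, ERR=83
(0,1): OLD=2613/16 → NEW=255, ERR=-1467/16
(0,2): OLD=10467/256 → NEW=0, ERR=10467/256
(0,3): OLD=458293/4096 → NEW=0, ERR=458293/4096
(0,4): OLD=7730035/65536 → NEW=0, ERR=7730035/65536
(1,0): OLD=24511/256 → NEW=0, ERR=24511/256
(1,1): OLD=186553/2048 → NEW=0, ERR=186553/2048
(1,2): OLD=11985069/65536 → NEW=255, ERR=-4726611/65536
(1,3): OLD=25187497/262144 → NEW=0, ERR=25187497/262144
(1,4): OLD=838394587/4194304 → NEW=255, ERR=-231152933/4194304
(2,0): OLD=3964931/32768 → NEW=0, ERR=3964931/32768
(2,1): OLD=204330193/1048576 → NEW=255, ERR=-63056687/1048576
(2,2): OLD=1876718003/16777216 → NEW=0, ERR=1876718003/16777216
(2,3): OLD=44056723049/268435456 → NEW=255, ERR=-24394318231/268435456
(2,4): OLD=360883415711/4294967296 → NEW=0, ERR=360883415711/4294967296
(3,0): OLD=2508816467/16777216 → NEW=255, ERR=-1769373613/16777216
(3,1): OLD=11221151575/134217728 → NEW=0, ERR=11221151575/134217728
(3,2): OLD=638814890733/4294967296 → NEW=255, ERR=-456401769747/4294967296
(3,3): OLD=144797012997/8589934592 → NEW=0, ERR=144797012997/8589934592
(3,4): OLD=18272885179257/137438953472 → NEW=255, ERR=-16774047956103/137438953472
(4,0): OLD=265683704573/2147483648 → NEW=0, ERR=265683704573/2147483648
(4,1): OLD=11801689416701/68719476736 → NEW=255, ERR=-5721777150979/68719476736
(4,2): OLD=72293753009267/1099511627776 → NEW=0, ERR=72293753009267/1099511627776
(4,3): OLD=2243149238844413/17592186044416 → NEW=0, ERR=2243149238844413/17592186044416
(4,4): OLD=25529396585790059/281474976710656 → NEW=0, ERR=25529396585790059/281474976710656
(5,0): OLD=125399619406359/1099511627776 → NEW=0, ERR=125399619406359/1099511627776
(5,1): OLD=1011005844344453/8796093022208 → NEW=0, ERR=1011005844344453/8796093022208
(5,2): OLD=54194177428643885/281474976710656 → NEW=255, ERR=-17581941632573395/281474976710656
(5,3): OLD=143703025795027107/1125899906842624 → NEW=0, ERR=143703025795027107/1125899906842624
(5,4): OLD=3443496116005749777/18014398509481984 → NEW=255, ERR=-1150175503912156143/18014398509481984
Row 0: .#...
Row 1: ..#.#
Row 2: .#.#.
Row 3: #.#.#
Row 4: .#...
Row 5: ..#.#

Answer: .#...
..#.#
.#.#.
#.#.#
.#...
..#.#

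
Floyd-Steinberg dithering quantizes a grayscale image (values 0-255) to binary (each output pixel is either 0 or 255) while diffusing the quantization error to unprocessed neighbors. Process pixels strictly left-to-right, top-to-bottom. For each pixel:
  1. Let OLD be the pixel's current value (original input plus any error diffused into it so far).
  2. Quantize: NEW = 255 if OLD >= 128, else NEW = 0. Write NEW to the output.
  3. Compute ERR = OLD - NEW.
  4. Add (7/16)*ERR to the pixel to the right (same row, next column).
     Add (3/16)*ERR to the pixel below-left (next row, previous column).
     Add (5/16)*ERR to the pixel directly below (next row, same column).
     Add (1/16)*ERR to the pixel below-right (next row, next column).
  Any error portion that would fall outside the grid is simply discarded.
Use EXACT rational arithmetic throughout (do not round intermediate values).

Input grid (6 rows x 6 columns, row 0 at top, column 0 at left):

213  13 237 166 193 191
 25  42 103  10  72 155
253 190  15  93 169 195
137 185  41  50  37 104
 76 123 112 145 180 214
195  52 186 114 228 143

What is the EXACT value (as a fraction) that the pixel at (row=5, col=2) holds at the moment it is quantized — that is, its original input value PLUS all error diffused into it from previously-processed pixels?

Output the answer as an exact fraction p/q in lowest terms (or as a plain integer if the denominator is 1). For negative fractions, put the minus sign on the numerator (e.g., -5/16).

(0,0): OLD=213 → NEW=255, ERR=-42
(0,1): OLD=-43/8 → NEW=0, ERR=-43/8
(0,2): OLD=30035/128 → NEW=255, ERR=-2605/128
(0,3): OLD=321733/2048 → NEW=255, ERR=-200507/2048
(0,4): OLD=4920675/32768 → NEW=255, ERR=-3435165/32768
(0,5): OLD=76092853/524288 → NEW=255, ERR=-57600587/524288
(1,0): OLD=1391/128 → NEW=0, ERR=1391/128
(1,1): OLD=39561/1024 → NEW=0, ERR=39561/1024
(1,2): OLD=3108029/32768 → NEW=0, ERR=3108029/32768
(1,3): OLD=-3463/131072 → NEW=0, ERR=-3463/131072
(1,4): OLD=104938059/8388608 → NEW=0, ERR=104938059/8388608
(1,5): OLD=16050865053/134217728 → NEW=0, ERR=16050865053/134217728
(2,0): OLD=4319475/16384 → NEW=255, ERR=141555/16384
(2,1): OLD=117606433/524288 → NEW=255, ERR=-16087007/524288
(2,2): OLD=282076067/8388608 → NEW=0, ERR=282076067/8388608
(2,3): OLD=7783071307/67108864 → NEW=0, ERR=7783071307/67108864
(2,4): OLD=528431828577/2147483648 → NEW=255, ERR=-19176501663/2147483648
(2,5): OLD=7876846817463/34359738368 → NEW=255, ERR=-884886466377/34359738368
(3,0): OLD=1123627075/8388608 → NEW=255, ERR=-1015467965/8388608
(3,1): OLD=8676873863/67108864 → NEW=255, ERR=-8435886457/67108864
(3,2): OLD=8772664645/536870912 → NEW=0, ERR=8772664645/536870912
(3,3): OLD=3223594905743/34359738368 → NEW=0, ERR=3223594905743/34359738368
(3,4): OLD=21351141215535/274877906944 → NEW=0, ERR=21351141215535/274877906944
(3,5): OLD=569004774795617/4398046511104 → NEW=255, ERR=-552497085535903/4398046511104
(4,0): OLD=15678000653/1073741824 → NEW=0, ERR=15678000653/1073741824
(4,1): OLD=1470655085993/17179869184 → NEW=0, ERR=1470655085993/17179869184
(4,2): OLD=90320685897003/549755813888 → NEW=255, ERR=-49867046644437/549755813888
(4,3): OLD=1321341810058231/8796093022208 → NEW=255, ERR=-921661910604809/8796093022208
(4,4): OLD=19807554906865767/140737488355328 → NEW=255, ERR=-16080504623742873/140737488355328
(4,5): OLD=291853878379052401/2251799813685248 → NEW=255, ERR=-282355074110685839/2251799813685248
(5,0): OLD=59267397164299/274877906944 → NEW=255, ERR=-10826469106421/274877906944
(5,1): OLD=399557079824827/8796093022208 → NEW=0, ERR=399557079824827/8796093022208
(5,2): OLD=11486349166761913/70368744177664 → NEW=255, ERR=-6457680598542407/70368744177664
Target (5,2): original=186, with diffused error = 11486349166761913/70368744177664

Answer: 11486349166761913/70368744177664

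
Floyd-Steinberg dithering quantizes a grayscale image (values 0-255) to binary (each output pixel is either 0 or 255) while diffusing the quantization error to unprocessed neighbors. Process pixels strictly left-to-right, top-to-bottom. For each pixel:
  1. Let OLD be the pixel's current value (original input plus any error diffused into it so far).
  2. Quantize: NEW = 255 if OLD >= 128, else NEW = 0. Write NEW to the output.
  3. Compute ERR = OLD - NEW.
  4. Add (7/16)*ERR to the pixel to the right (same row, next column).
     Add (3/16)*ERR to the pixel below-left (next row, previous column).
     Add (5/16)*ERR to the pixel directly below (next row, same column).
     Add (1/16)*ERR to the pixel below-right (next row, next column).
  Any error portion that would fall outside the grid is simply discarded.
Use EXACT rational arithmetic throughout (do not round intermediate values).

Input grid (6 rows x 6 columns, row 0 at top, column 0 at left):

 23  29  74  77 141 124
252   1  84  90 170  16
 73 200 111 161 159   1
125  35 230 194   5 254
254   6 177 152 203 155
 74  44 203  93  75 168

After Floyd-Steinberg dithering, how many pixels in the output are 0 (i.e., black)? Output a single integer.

Answer: 20

Derivation:
(0,0): OLD=23 → NEW=0, ERR=23
(0,1): OLD=625/16 → NEW=0, ERR=625/16
(0,2): OLD=23319/256 → NEW=0, ERR=23319/256
(0,3): OLD=478625/4096 → NEW=0, ERR=478625/4096
(0,4): OLD=12590951/65536 → NEW=255, ERR=-4120729/65536
(0,5): OLD=101178321/1048576 → NEW=0, ERR=101178321/1048576
(1,0): OLD=68227/256 → NEW=255, ERR=2947/256
(1,1): OLD=75285/2048 → NEW=0, ERR=75285/2048
(1,2): OLD=10020409/65536 → NEW=255, ERR=-6691271/65536
(1,3): OLD=19857605/262144 → NEW=0, ERR=19857605/262144
(1,4): OLD=3504544303/16777216 → NEW=255, ERR=-773645777/16777216
(1,5): OLD=5918805913/268435456 → NEW=0, ERR=5918805913/268435456
(2,0): OLD=2735799/32768 → NEW=0, ERR=2735799/32768
(2,1): OLD=240742605/1048576 → NEW=255, ERR=-26644275/1048576
(2,2): OLD=1417296551/16777216 → NEW=0, ERR=1417296551/16777216
(2,3): OLD=27729857583/134217728 → NEW=255, ERR=-6495663057/134217728
(2,4): OLD=568159460365/4294967296 → NEW=255, ERR=-527057200115/4294967296
(2,5): OLD=-3345229769941/68719476736 → NEW=0, ERR=-3345229769941/68719476736
(3,0): OLD=2454947015/16777216 → NEW=255, ERR=-1823243065/16777216
(3,1): OLD=76808123/134217728 → NEW=0, ERR=76808123/134217728
(3,2): OLD=264126650785/1073741824 → NEW=255, ERR=-9677514335/1073741824
(3,3): OLD=10802958312995/68719476736 → NEW=255, ERR=-6720508254685/68719476736
(3,4): OLD=-48536022224061/549755813888 → NEW=0, ERR=-48536022224061/549755813888
(3,5): OLD=1693182959660045/8796093022208 → NEW=255, ERR=-549820761002995/8796093022208
(4,0): OLD=472761548361/2147483648 → NEW=255, ERR=-74846781879/2147483648
(4,1): OLD=-603064591435/34359738368 → NEW=0, ERR=-603064591435/34359738368
(4,2): OLD=162951650243983/1099511627776 → NEW=255, ERR=-117423814838897/1099511627776
(4,3): OLD=1013279006480747/17592186044416 → NEW=0, ERR=1013279006480747/17592186044416
(4,4): OLD=51447235082561307/281474976710656 → NEW=255, ERR=-20328883978655973/281474976710656
(4,5): OLD=442933989252636637/4503599627370496 → NEW=0, ERR=442933989252636637/4503599627370496
(5,0): OLD=32884993903087/549755813888 → NEW=0, ERR=32884993903087/549755813888
(5,1): OLD=747362769129183/17592186044416 → NEW=0, ERR=747362769129183/17592186044416
(5,2): OLD=27854061208841605/140737488355328 → NEW=255, ERR=-8033998321767035/140737488355328
(5,3): OLD=296373960824451847/4503599627370496 → NEW=0, ERR=296373960824451847/4503599627370496
(5,4): OLD=930103494217532679/9007199254740992 → NEW=0, ERR=930103494217532679/9007199254740992
(5,5): OLD=34500891661475890483/144115188075855872 → NEW=255, ERR=-2248481297867356877/144115188075855872
Output grid:
  Row 0: ....#.  (5 black, running=5)
  Row 1: #.#.#.  (3 black, running=8)
  Row 2: .#.##.  (3 black, running=11)
  Row 3: #.##.#  (2 black, running=13)
  Row 4: #.#.#.  (3 black, running=16)
  Row 5: ..#..#  (4 black, running=20)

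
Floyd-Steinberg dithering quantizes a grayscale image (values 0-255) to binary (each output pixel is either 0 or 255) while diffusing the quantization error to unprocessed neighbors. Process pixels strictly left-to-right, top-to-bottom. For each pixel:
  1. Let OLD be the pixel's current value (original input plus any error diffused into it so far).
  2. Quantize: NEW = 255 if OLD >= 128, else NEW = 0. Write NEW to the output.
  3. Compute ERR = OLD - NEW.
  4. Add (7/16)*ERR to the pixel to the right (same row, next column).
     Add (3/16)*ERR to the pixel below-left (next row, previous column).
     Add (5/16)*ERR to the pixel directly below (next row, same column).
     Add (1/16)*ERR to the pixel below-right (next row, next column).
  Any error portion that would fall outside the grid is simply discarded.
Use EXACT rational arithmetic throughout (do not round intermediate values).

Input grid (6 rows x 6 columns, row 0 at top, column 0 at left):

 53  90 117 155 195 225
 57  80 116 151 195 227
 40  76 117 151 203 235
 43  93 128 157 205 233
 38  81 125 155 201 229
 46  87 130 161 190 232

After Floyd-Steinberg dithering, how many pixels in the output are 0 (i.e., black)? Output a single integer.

(0,0): OLD=53 → NEW=0, ERR=53
(0,1): OLD=1811/16 → NEW=0, ERR=1811/16
(0,2): OLD=42629/256 → NEW=255, ERR=-22651/256
(0,3): OLD=476323/4096 → NEW=0, ERR=476323/4096
(0,4): OLD=16113781/65536 → NEW=255, ERR=-597899/65536
(0,5): OLD=231744307/1048576 → NEW=255, ERR=-35642573/1048576
(1,0): OLD=24265/256 → NEW=0, ERR=24265/256
(1,1): OLD=294015/2048 → NEW=255, ERR=-228225/2048
(1,2): OLD=4487531/65536 → NEW=0, ERR=4487531/65536
(1,3): OLD=55065295/262144 → NEW=255, ERR=-11781425/262144
(1,4): OLD=2908856269/16777216 → NEW=255, ERR=-1369333811/16777216
(1,5): OLD=48345043851/268435456 → NEW=255, ERR=-20105997429/268435456
(2,0): OLD=1596645/32768 → NEW=0, ERR=1596645/32768
(2,1): OLD=85203239/1048576 → NEW=0, ERR=85203239/1048576
(2,2): OLD=2660131125/16777216 → NEW=255, ERR=-1618058955/16777216
(2,3): OLD=11239045837/134217728 → NEW=0, ERR=11239045837/134217728
(2,4): OLD=847296126439/4294967296 → NEW=255, ERR=-247920534041/4294967296
(2,5): OLD=12454604044737/68719476736 → NEW=255, ERR=-5068862522943/68719476736
(3,0): OLD=1232493205/16777216 → NEW=0, ERR=1232493205/16777216
(3,1): OLD=18185757169/134217728 → NEW=255, ERR=-16039763471/134217728
(3,2): OLD=71250178275/1073741824 → NEW=0, ERR=71250178275/1073741824
(3,3): OLD=13424225478569/68719476736 → NEW=255, ERR=-4099241089111/68719476736
(3,4): OLD=83709678623369/549755813888 → NEW=255, ERR=-56478053918071/549755813888
(3,5): OLD=1419654967472999/8796093022208 → NEW=255, ERR=-823348753190041/8796093022208
(4,0): OLD=82784816411/2147483648 → NEW=0, ERR=82784816411/2147483648
(4,1): OLD=2664711644895/34359738368 → NEW=0, ERR=2664711644895/34359738368
(4,2): OLD=177034891384045/1099511627776 → NEW=255, ERR=-103340573698835/1099511627776
(4,3): OLD=1409557392908929/17592186044416 → NEW=0, ERR=1409557392908929/17592186044416
(4,4): OLD=51417385204360337/281474976710656 → NEW=255, ERR=-20358733856856943/281474976710656
(4,5): OLD=728160613553386071/4503599627370496 → NEW=255, ERR=-420257291426090409/4503599627370496
(5,0): OLD=39905687686413/549755813888 → NEW=0, ERR=39905687686413/549755813888
(5,1): OLD=2247917781563101/17592186044416 → NEW=0, ERR=2247917781563101/17592186044416
(5,2): OLD=24826465044166607/140737488355328 → NEW=255, ERR=-11061594486442033/140737488355328
(5,3): OLD=595450420191703125/4503599627370496 → NEW=255, ERR=-552967484787773355/4503599627370496
(5,4): OLD=911443322931219189/9007199254740992 → NEW=0, ERR=911443322931219189/9007199254740992
(5,5): OLD=34960774496436770361/144115188075855872 → NEW=255, ERR=-1788598462906476999/144115188075855872
Output grid:
  Row 0: ..#.##  (3 black, running=3)
  Row 1: .#.###  (2 black, running=5)
  Row 2: ..#.##  (3 black, running=8)
  Row 3: .#.###  (2 black, running=10)
  Row 4: ..#.##  (3 black, running=13)
  Row 5: ..##.#  (3 black, running=16)

Answer: 16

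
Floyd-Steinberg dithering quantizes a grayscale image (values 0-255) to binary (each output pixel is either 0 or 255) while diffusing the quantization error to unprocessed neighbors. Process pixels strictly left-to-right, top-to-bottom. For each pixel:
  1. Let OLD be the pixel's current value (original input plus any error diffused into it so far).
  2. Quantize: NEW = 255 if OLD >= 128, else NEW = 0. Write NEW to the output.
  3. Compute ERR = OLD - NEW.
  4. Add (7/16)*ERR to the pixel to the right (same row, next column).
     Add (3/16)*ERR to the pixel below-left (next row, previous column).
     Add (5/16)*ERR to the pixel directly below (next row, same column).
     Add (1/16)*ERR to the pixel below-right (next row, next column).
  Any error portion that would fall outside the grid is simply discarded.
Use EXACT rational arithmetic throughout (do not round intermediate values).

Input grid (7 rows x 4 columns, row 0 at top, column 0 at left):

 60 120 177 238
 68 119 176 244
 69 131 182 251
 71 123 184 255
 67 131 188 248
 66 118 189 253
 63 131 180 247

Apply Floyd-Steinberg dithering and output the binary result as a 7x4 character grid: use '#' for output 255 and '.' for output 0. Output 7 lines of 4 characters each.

Answer: .###
..##
.#.#
.###
.#.#
.###
..##

Derivation:
(0,0): OLD=60 → NEW=0, ERR=60
(0,1): OLD=585/4 → NEW=255, ERR=-435/4
(0,2): OLD=8283/64 → NEW=255, ERR=-8037/64
(0,3): OLD=187453/1024 → NEW=255, ERR=-73667/1024
(1,0): OLD=4247/64 → NEW=0, ERR=4247/64
(1,1): OLD=48257/512 → NEW=0, ERR=48257/512
(1,2): OLD=2583861/16384 → NEW=255, ERR=-1594059/16384
(1,3): OLD=44853891/262144 → NEW=255, ERR=-21992829/262144
(2,0): OLD=879899/8192 → NEW=0, ERR=879899/8192
(2,1): OLD=50685625/262144 → NEW=255, ERR=-16161095/262144
(2,2): OLD=60180005/524288 → NEW=0, ERR=60180005/524288
(2,3): OLD=2255862465/8388608 → NEW=255, ERR=116767425/8388608
(3,0): OLD=390096139/4194304 → NEW=0, ERR=390096139/4194304
(3,1): OLD=11587004053/67108864 → NEW=255, ERR=-5525756267/67108864
(3,2): OLD=196068582827/1073741824 → NEW=255, ERR=-77735582293/1073741824
(3,3): OLD=4034697368109/17179869184 → NEW=255, ERR=-346169273811/17179869184
(4,0): OLD=86571124527/1073741824 → NEW=0, ERR=86571124527/1073741824
(4,1): OLD=1140579049069/8589934592 → NEW=255, ERR=-1049854271891/8589934592
(4,2): OLD=28307138689773/274877906944 → NEW=0, ERR=28307138689773/274877906944
(4,3): OLD=1241271654610315/4398046511104 → NEW=255, ERR=119769794278795/4398046511104
(5,0): OLD=9384253094559/137438953472 → NEW=0, ERR=9384253094559/137438953472
(5,1): OLD=589455972079769/4398046511104 → NEW=255, ERR=-532045888251751/4398046511104
(5,2): OLD=364428953832071/2199023255552 → NEW=255, ERR=-196321976333689/2199023255552
(5,3): OLD=16106547798707689/70368744177664 → NEW=255, ERR=-1837481966596631/70368744177664
(6,0): OLD=4338573713567019/70368744177664 → NEW=0, ERR=4338573713567019/70368744177664
(6,1): OLD=121257060587592861/1125899906842624 → NEW=0, ERR=121257060587592861/1125899906842624
(6,2): OLD=3364404014616576763/18014398509481984 → NEW=255, ERR=-1229267605301329157/18014398509481984
(6,3): OLD=58627783124994228701/288230376151711744 → NEW=255, ERR=-14870962793692266019/288230376151711744
Row 0: .###
Row 1: ..##
Row 2: .#.#
Row 3: .###
Row 4: .#.#
Row 5: .###
Row 6: ..##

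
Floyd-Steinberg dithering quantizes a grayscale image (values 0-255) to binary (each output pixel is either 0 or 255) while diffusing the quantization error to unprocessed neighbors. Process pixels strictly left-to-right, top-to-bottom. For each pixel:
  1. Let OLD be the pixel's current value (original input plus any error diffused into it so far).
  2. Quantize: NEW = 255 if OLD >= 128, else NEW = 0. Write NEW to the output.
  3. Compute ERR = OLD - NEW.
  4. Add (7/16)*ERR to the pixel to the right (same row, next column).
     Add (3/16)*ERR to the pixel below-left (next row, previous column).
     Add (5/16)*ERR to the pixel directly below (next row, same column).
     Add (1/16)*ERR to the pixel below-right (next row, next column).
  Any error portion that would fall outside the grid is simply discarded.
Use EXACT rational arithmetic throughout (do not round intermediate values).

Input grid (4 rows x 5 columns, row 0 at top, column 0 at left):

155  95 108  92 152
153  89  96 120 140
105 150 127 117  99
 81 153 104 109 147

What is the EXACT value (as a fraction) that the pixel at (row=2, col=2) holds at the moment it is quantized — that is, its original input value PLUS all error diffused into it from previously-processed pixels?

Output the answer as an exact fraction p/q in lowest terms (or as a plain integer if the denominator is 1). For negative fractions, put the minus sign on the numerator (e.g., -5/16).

(0,0): OLD=155 → NEW=255, ERR=-100
(0,1): OLD=205/4 → NEW=0, ERR=205/4
(0,2): OLD=8347/64 → NEW=255, ERR=-7973/64
(0,3): OLD=38397/1024 → NEW=0, ERR=38397/1024
(0,4): OLD=2759147/16384 → NEW=255, ERR=-1418773/16384
(1,0): OLD=8407/64 → NEW=255, ERR=-7913/64
(1,1): OLD=10913/512 → NEW=0, ERR=10913/512
(1,2): OLD=1255477/16384 → NEW=0, ERR=1255477/16384
(1,3): OLD=9254993/65536 → NEW=255, ERR=-7456687/65536
(1,4): OLD=68685779/1048576 → NEW=0, ERR=68685779/1048576
(2,0): OLD=576379/8192 → NEW=0, ERR=576379/8192
(2,1): OLD=50877689/262144 → NEW=255, ERR=-15969031/262144
(2,2): OLD=437438763/4194304 → NEW=0, ERR=437438763/4194304
Target (2,2): original=127, with diffused error = 437438763/4194304

Answer: 437438763/4194304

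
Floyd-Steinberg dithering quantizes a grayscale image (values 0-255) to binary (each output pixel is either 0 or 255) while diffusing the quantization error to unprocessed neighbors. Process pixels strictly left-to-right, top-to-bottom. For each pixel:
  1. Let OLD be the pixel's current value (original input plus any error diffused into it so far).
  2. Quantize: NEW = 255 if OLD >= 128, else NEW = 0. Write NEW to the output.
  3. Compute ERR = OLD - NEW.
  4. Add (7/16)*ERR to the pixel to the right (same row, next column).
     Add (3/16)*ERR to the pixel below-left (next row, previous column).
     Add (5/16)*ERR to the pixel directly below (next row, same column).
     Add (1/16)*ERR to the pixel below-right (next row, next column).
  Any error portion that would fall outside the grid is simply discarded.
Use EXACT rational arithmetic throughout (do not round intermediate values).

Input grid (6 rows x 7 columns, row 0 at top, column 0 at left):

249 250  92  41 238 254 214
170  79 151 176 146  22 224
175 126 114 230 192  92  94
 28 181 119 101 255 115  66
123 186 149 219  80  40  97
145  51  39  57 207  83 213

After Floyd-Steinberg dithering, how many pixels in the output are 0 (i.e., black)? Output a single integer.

Answer: 19

Derivation:
(0,0): OLD=249 → NEW=255, ERR=-6
(0,1): OLD=1979/8 → NEW=255, ERR=-61/8
(0,2): OLD=11349/128 → NEW=0, ERR=11349/128
(0,3): OLD=163411/2048 → NEW=0, ERR=163411/2048
(0,4): OLD=8942661/32768 → NEW=255, ERR=586821/32768
(0,5): OLD=137276899/524288 → NEW=255, ERR=3583459/524288
(0,6): OLD=1820246325/8388608 → NEW=255, ERR=-318848715/8388608
(1,0): OLD=21337/128 → NEW=255, ERR=-11303/128
(1,1): OLD=55535/1024 → NEW=0, ERR=55535/1024
(1,2): OLD=7107995/32768 → NEW=255, ERR=-1247845/32768
(1,3): OLD=25319615/131072 → NEW=255, ERR=-8103745/131072
(1,4): OLD=1097361181/8388608 → NEW=255, ERR=-1041733859/8388608
(1,5): OLD=-2429495123/67108864 → NEW=0, ERR=-2429495123/67108864
(1,6): OLD=211216436867/1073741824 → NEW=255, ERR=-62587728253/1073741824
(2,0): OLD=2581685/16384 → NEW=255, ERR=-1596235/16384
(2,1): OLD=45961495/524288 → NEW=0, ERR=45961495/524288
(2,2): OLD=1109393157/8388608 → NEW=255, ERR=-1029701883/8388608
(2,3): OLD=8812157981/67108864 → NEW=255, ERR=-8300602339/67108864
(2,4): OLD=47473628333/536870912 → NEW=0, ERR=47473628333/536870912
(2,5): OLD=1729714033039/17179869184 → NEW=0, ERR=1729714033039/17179869184
(2,6): OLD=32317552472281/274877906944 → NEW=0, ERR=32317552472281/274877906944
(3,0): OLD=117367909/8388608 → NEW=0, ERR=117367909/8388608
(3,1): OLD=12442762881/67108864 → NEW=255, ERR=-4669997439/67108864
(3,2): OLD=17439242003/536870912 → NEW=0, ERR=17439242003/536870912
(3,3): OLD=183538489685/2147483648 → NEW=0, ERR=183538489685/2147483648
(3,4): OLD=91031990126693/274877906944 → NEW=255, ERR=20938123855973/274877906944
(3,5): OLD=455989246767615/2199023255552 → NEW=255, ERR=-104761683398145/2199023255552
(3,6): OLD=3102942269196129/35184372088832 → NEW=0, ERR=3102942269196129/35184372088832
(4,0): OLD=122754968395/1073741824 → NEW=0, ERR=122754968395/1073741824
(4,1): OLD=3800799196239/17179869184 → NEW=255, ERR=-580067445681/17179869184
(4,2): OLD=42896019143425/274877906944 → NEW=255, ERR=-27197847127295/274877906944
(4,3): OLD=480997576456283/2199023255552 → NEW=255, ERR=-79753353709477/2199023255552
(4,4): OLD=1483829804311073/17592186044416 → NEW=0, ERR=1483829804311073/17592186044416
(4,5): OLD=46899587386508833/562949953421312 → NEW=0, ERR=46899587386508833/562949953421312
(4,6): OLD=1423411830001203255/9007199254740992 → NEW=255, ERR=-873423979957749705/9007199254740992
(5,0): OLD=47937491641437/274877906944 → NEW=255, ERR=-22156374629283/274877906944
(5,1): OLD=-13683957732961/2199023255552 → NEW=0, ERR=-13683957732961/2199023255552
(5,2): OLD=-62509885966839/17592186044416 → NEW=0, ERR=-62509885966839/17592186044416
(5,3): OLD=7563598759573389/140737488355328 → NEW=0, ERR=7563598759573389/140737488355328
(5,4): OLD=2433965683299112303/9007199254740992 → NEW=255, ERR=137129873340159343/9007199254740992
(5,5): OLD=7406442817265939839/72057594037927936 → NEW=0, ERR=7406442817265939839/72057594037927936
(5,6): OLD=268483568189283127185/1152921504606846976 → NEW=255, ERR=-25511415485462851695/1152921504606846976
Output grid:
  Row 0: ##..###  (2 black, running=2)
  Row 1: #.###.#  (2 black, running=4)
  Row 2: #.##...  (4 black, running=8)
  Row 3: .#..##.  (4 black, running=12)
  Row 4: .###..#  (3 black, running=15)
  Row 5: #...#.#  (4 black, running=19)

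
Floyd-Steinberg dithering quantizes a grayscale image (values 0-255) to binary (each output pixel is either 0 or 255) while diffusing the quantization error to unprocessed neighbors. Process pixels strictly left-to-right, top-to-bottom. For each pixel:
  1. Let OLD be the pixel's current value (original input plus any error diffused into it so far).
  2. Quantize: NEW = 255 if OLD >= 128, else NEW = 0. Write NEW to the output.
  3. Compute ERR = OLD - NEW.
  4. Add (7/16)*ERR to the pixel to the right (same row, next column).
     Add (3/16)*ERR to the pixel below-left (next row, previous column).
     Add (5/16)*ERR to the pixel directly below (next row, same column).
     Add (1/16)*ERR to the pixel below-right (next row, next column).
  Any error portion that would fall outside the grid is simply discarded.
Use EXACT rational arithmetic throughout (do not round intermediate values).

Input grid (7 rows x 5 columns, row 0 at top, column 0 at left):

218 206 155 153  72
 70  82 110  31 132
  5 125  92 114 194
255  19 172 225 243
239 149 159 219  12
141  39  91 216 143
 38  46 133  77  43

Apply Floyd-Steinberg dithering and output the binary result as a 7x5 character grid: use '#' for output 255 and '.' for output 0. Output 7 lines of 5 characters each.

Answer: ##.#.
..#.#
.#..#
#.###
##.#.
..##.
.....

Derivation:
(0,0): OLD=218 → NEW=255, ERR=-37
(0,1): OLD=3037/16 → NEW=255, ERR=-1043/16
(0,2): OLD=32379/256 → NEW=0, ERR=32379/256
(0,3): OLD=853341/4096 → NEW=255, ERR=-191139/4096
(0,4): OLD=3380619/65536 → NEW=0, ERR=3380619/65536
(1,0): OLD=11831/256 → NEW=0, ERR=11831/256
(1,1): OLD=211457/2048 → NEW=0, ERR=211457/2048
(1,2): OLD=11919253/65536 → NEW=255, ERR=-4792427/65536
(1,3): OLD=524657/262144 → NEW=0, ERR=524657/262144
(1,4): OLD=612700211/4194304 → NEW=255, ERR=-456847309/4194304
(2,0): OLD=1271451/32768 → NEW=0, ERR=1271451/32768
(2,1): OLD=171356889/1048576 → NEW=255, ERR=-96029991/1048576
(2,2): OLD=602461643/16777216 → NEW=0, ERR=602461643/16777216
(2,3): OLD=28277734705/268435456 → NEW=0, ERR=28277734705/268435456
(2,4): OLD=885513908247/4294967296 → NEW=255, ERR=-209702752233/4294967296
(3,0): OLD=4193532267/16777216 → NEW=255, ERR=-84657813/16777216
(3,1): OLD=-358181233/134217728 → NEW=0, ERR=-358181233/134217728
(3,2): OLD=842166295509/4294967296 → NEW=255, ERR=-253050364971/4294967296
(3,3): OLD=1934733801389/8589934592 → NEW=255, ERR=-255699519571/8589934592
(3,4): OLD=30415629044929/137438953472 → NEW=255, ERR=-4631304090431/137438953472
(4,0): OLD=508787735653/2147483648 → NEW=255, ERR=-38820594587/2147483648
(4,1): OLD=8857581217125/68719476736 → NEW=255, ERR=-8665885350555/68719476736
(4,2): OLD=87596944903819/1099511627776 → NEW=0, ERR=87596944903819/1099511627776
(4,3): OLD=4126287473925477/17592186044416 → NEW=255, ERR=-359719967400603/17592186044416
(4,4): OLD=-2628047285233597/281474976710656 → NEW=0, ERR=-2628047285233597/281474976710656
(5,0): OLD=122822188330831/1099511627776 → NEW=0, ERR=122822188330831/1099511627776
(5,1): OLD=547747218143277/8796093022208 → NEW=0, ERR=547747218143277/8796093022208
(5,2): OLD=36992812975037205/281474976710656 → NEW=255, ERR=-34783306086180075/281474976710656
(5,3): OLD=178764363889098811/1125899906842624 → NEW=255, ERR=-108340112355770309/1125899906842624
(5,4): OLD=1742095176747221017/18014398509481984 → NEW=0, ERR=1742095176747221017/18014398509481984
(6,0): OLD=11904153745165535/140737488355328 → NEW=0, ERR=11904153745165535/140737488355328
(6,1): OLD=388555852148437137/4503599627370496 → NEW=0, ERR=388555852148437137/4503599627370496
(6,2): OLD=8501251712609183563/72057594037927936 → NEW=0, ERR=8501251712609183563/72057594037927936
(6,3): OLD=125615497652049556217/1152921504606846976 → NEW=0, ERR=125615497652049556217/1152921504606846976
(6,4): OLD=2119048660240659542031/18446744073709551616 → NEW=0, ERR=2119048660240659542031/18446744073709551616
Row 0: ##.#.
Row 1: ..#.#
Row 2: .#..#
Row 3: #.###
Row 4: ##.#.
Row 5: ..##.
Row 6: .....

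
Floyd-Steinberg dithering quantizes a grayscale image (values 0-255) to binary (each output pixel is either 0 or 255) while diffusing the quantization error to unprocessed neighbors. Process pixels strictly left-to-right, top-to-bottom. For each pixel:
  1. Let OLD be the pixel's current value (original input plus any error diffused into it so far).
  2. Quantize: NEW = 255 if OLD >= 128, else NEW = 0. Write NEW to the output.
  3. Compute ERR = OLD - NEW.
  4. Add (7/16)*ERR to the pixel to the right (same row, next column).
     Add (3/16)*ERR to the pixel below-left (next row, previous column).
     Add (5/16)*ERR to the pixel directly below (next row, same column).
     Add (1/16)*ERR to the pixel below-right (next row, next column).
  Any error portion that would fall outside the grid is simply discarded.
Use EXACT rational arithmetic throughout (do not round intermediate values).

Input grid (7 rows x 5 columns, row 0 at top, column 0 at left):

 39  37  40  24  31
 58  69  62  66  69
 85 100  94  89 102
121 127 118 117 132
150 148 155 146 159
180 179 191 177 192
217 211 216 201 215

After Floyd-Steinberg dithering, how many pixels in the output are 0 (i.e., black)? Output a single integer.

Answer: 17

Derivation:
(0,0): OLD=39 → NEW=0, ERR=39
(0,1): OLD=865/16 → NEW=0, ERR=865/16
(0,2): OLD=16295/256 → NEW=0, ERR=16295/256
(0,3): OLD=212369/4096 → NEW=0, ERR=212369/4096
(0,4): OLD=3518199/65536 → NEW=0, ERR=3518199/65536
(1,0): OLD=20563/256 → NEW=0, ERR=20563/256
(1,1): OLD=277317/2048 → NEW=255, ERR=-244923/2048
(1,2): OLD=2796457/65536 → NEW=0, ERR=2796457/65536
(1,3): OLD=30124213/262144 → NEW=0, ERR=30124213/262144
(1,4): OLD=584232063/4194304 → NEW=255, ERR=-485315457/4194304
(2,0): OLD=2873031/32768 → NEW=0, ERR=2873031/32768
(2,1): OLD=119545853/1048576 → NEW=0, ERR=119545853/1048576
(2,2): OLD=2873685815/16777216 → NEW=255, ERR=-1404504265/16777216
(2,3): OLD=18591081397/268435456 → NEW=0, ERR=18591081397/268435456
(2,4): OLD=443770481843/4294967296 → NEW=0, ERR=443770481843/4294967296
(3,0): OLD=2848365655/16777216 → NEW=255, ERR=-1429824425/16777216
(3,1): OLD=15451839627/134217728 → NEW=0, ERR=15451839627/134217728
(3,2): OLD=697148537065/4294967296 → NEW=255, ERR=-398068123415/4294967296
(3,3): OLD=964093347457/8589934592 → NEW=0, ERR=964093347457/8589934592
(3,4): OLD=29923214713637/137438953472 → NEW=255, ERR=-5123718421723/137438953472
(4,0): OLD=311285089081/2147483648 → NEW=255, ERR=-236323241159/2147483648
(4,1): OLD=7774012097977/68719476736 → NEW=0, ERR=7774012097977/68719476736
(4,2): OLD=224046519345911/1099511627776 → NEW=255, ERR=-56328945736969/1099511627776
(4,3): OLD=2566301602982841/17592186044416 → NEW=255, ERR=-1919705838343239/17592186044416
(4,4): OLD=30011863814280847/281474976710656 → NEW=0, ERR=30011863814280847/281474976710656
(5,0): OLD=183422410708171/1099511627776 → NEW=255, ERR=-96953054374709/1099511627776
(5,1): OLD=1401133276240673/8796093022208 → NEW=255, ERR=-841870444422367/8796093022208
(5,2): OLD=33700248252917033/281474976710656 → NEW=0, ERR=33700248252917033/281474976710656
(5,3): OLD=238769446520429095/1125899906842624 → NEW=255, ERR=-48335029724440025/1125899906842624
(5,4): OLD=3597795408381110397/18014398509481984 → NEW=255, ERR=-995876211536795523/18014398509481984
(6,0): OLD=24136301464850715/140737488355328 → NEW=255, ERR=-11751758065757925/140737488355328
(6,1): OLD=727316400185810581/4503599627370496 → NEW=255, ERR=-421101504793665899/4503599627370496
(6,2): OLD=14301691614632603319/72057594037927936 → NEW=255, ERR=-4072994865039020361/72057594037927936
(6,3): OLD=184435797873187505821/1152921504606846976 → NEW=255, ERR=-109559185801558473059/1152921504606846976
(6,4): OLD=2830960217107043133067/18446744073709551616 → NEW=255, ERR=-1872959521688892529013/18446744073709551616
Output grid:
  Row 0: .....  (5 black, running=5)
  Row 1: .#..#  (3 black, running=8)
  Row 2: ..#..  (4 black, running=12)
  Row 3: #.#.#  (2 black, running=14)
  Row 4: #.##.  (2 black, running=16)
  Row 5: ##.##  (1 black, running=17)
  Row 6: #####  (0 black, running=17)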